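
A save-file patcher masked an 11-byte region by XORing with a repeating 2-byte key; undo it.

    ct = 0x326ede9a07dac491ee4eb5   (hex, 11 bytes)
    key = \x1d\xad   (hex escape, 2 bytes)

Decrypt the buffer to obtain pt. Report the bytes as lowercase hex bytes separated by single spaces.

2f c3 c3 37 1a 77 d9 3c f3 e3 a8

The 2-byte key repeats, so the effective keystream is 1d ad 1d ad 1d ad 1d ad 1d ad 1d.
byte 0: 32 XOR 1d = 2f
byte 1: 6e XOR ad = c3
byte 2: de XOR 1d = c3
byte 3: 9a XOR ad = 37
byte 4: 07 XOR 1d = 1a
byte 5: da XOR ad = 77
byte 6: c4 XOR 1d = d9
byte 7: 91 XOR ad = 3c
byte 8: ee XOR 1d = f3
byte 9: 4e XOR ad = e3
byte 10: b5 XOR 1d = a8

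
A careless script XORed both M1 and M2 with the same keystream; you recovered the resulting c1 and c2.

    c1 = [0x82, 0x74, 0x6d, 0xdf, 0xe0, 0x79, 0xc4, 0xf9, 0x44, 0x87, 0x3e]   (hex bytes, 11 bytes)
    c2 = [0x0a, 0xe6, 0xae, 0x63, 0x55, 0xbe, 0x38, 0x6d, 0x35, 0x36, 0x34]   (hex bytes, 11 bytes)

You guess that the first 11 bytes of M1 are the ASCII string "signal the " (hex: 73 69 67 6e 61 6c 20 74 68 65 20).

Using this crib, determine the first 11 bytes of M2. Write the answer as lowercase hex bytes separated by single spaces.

First, c1 ⊕ c2 = (M1 ⊕ K) ⊕ (M2 ⊕ K) = M1 ⊕ M2, so the key drops out. Then M2 = (M1 ⊕ M2) ⊕ M1 over the first 11 bytes.
byte 0: (82 ^ 0a) ^ 73 = 88 ^ 73 = fb
byte 1: (74 ^ e6) ^ 69 = 92 ^ 69 = fb
byte 2: (6d ^ ae) ^ 67 = c3 ^ 67 = a4
byte 3: (df ^ 63) ^ 6e = bc ^ 6e = d2
byte 4: (e0 ^ 55) ^ 61 = b5 ^ 61 = d4
byte 5: (79 ^ be) ^ 6c = c7 ^ 6c = ab
byte 6: (c4 ^ 38) ^ 20 = fc ^ 20 = dc
byte 7: (f9 ^ 6d) ^ 74 = 94 ^ 74 = e0
byte 8: (44 ^ 35) ^ 68 = 71 ^ 68 = 19
byte 9: (87 ^ 36) ^ 65 = b1 ^ 65 = d4
byte 10: (3e ^ 34) ^ 20 = 0a ^ 20 = 2a

fb fb a4 d2 d4 ab dc e0 19 d4 2a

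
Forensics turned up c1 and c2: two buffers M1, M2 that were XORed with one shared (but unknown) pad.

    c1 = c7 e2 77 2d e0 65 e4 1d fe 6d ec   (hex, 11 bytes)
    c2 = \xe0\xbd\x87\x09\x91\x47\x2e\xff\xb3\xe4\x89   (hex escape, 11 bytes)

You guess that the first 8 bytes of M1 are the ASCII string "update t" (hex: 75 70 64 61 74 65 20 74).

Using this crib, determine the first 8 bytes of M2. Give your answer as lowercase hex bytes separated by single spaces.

First, c1 ⊕ c2 = (M1 ⊕ K) ⊕ (M2 ⊕ K) = M1 ⊕ M2, so the key drops out. Then M2 = (M1 ⊕ M2) ⊕ M1 over the first 8 bytes.
byte 0: (c7 XOR e0) XOR 75 = 27 XOR 75 = 52
byte 1: (e2 XOR bd) XOR 70 = 5f XOR 70 = 2f
byte 2: (77 XOR 87) XOR 64 = f0 XOR 64 = 94
byte 3: (2d XOR 09) XOR 61 = 24 XOR 61 = 45
byte 4: (e0 XOR 91) XOR 74 = 71 XOR 74 = 05
byte 5: (65 XOR 47) XOR 65 = 22 XOR 65 = 47
byte 6: (e4 XOR 2e) XOR 20 = ca XOR 20 = ea
byte 7: (1d XOR ff) XOR 74 = e2 XOR 74 = 96

52 2f 94 45 05 47 ea 96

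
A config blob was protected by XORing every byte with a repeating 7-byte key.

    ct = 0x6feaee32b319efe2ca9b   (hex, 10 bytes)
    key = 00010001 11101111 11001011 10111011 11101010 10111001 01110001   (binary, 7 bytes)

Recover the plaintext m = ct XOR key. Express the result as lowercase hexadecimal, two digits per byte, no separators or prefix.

The 7-byte key repeats, so the effective keystream is 11 ef cb bb ea b9 71 11 ef cb.
byte 0: 01101111 xor 00010001 = 01111110
byte 1: 11101010 xor 11101111 = 00000101
byte 2: 11101110 xor 11001011 = 00100101
byte 3: 00110010 xor 10111011 = 10001001
byte 4: 10110011 xor 11101010 = 01011001
byte 5: 00011001 xor 10111001 = 10100000
byte 6: 11101111 xor 01110001 = 10011110
byte 7: 11100010 xor 00010001 = 11110011
byte 8: 11001010 xor 11101111 = 00100101
byte 9: 10011011 xor 11001011 = 01010000

7e05258959a09ef32550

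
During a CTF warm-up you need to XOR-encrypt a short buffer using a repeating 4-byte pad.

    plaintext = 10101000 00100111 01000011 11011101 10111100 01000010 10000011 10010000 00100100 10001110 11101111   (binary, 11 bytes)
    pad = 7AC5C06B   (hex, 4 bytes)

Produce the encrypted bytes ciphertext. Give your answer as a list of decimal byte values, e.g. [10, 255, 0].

[210, 226, 131, 182, 198, 135, 67, 251, 94, 75, 47]

The 4-byte key repeats, so the effective keystream is 7a c5 c0 6b 7a c5 c0 6b 7a c5 c0.
byte 0: 168 ⊕ 122 = 210
byte 1:  39 ⊕ 197 = 226
byte 2:  67 ⊕ 192 = 131
byte 3: 221 ⊕ 107 = 182
byte 4: 188 ⊕ 122 = 198
byte 5:  66 ⊕ 197 = 135
byte 6: 131 ⊕ 192 =  67
byte 7: 144 ⊕ 107 = 251
byte 8:  36 ⊕ 122 =  94
byte 9: 142 ⊕ 197 =  75
byte 10: 239 ⊕ 192 =  47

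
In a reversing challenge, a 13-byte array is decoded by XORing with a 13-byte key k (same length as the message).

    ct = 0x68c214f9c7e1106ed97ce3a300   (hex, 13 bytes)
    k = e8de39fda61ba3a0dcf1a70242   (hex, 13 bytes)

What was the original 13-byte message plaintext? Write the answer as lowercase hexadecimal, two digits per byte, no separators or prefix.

801c2d0461fab3ce058d44a142

68 xor e8 = 80
c2 xor de = 1c
14 xor 39 = 2d
f9 xor fd = 04
c7 xor a6 = 61
e1 xor 1b = fa
10 xor a3 = b3
6e xor a0 = ce
d9 xor dc = 05
7c xor f1 = 8d
e3 xor a7 = 44
a3 xor 02 = a1
00 xor 42 = 42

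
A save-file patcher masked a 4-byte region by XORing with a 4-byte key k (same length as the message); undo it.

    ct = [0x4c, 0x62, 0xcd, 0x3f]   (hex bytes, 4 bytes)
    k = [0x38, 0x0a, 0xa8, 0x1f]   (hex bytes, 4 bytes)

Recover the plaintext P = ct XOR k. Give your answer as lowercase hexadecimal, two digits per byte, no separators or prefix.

01001100 XOR 00111000 = 01110100
01100010 XOR 00001010 = 01101000
11001101 XOR 10101000 = 01100101
00111111 XOR 00011111 = 00100000

74686520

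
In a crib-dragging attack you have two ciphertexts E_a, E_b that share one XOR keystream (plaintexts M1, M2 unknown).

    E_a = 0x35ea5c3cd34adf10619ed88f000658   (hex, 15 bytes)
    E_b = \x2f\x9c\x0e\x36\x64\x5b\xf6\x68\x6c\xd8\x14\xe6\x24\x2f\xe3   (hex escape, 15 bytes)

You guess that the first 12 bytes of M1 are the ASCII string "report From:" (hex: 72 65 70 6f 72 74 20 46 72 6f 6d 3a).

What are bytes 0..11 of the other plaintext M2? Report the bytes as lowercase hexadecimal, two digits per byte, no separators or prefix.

68132265c565093e7f29a153

First, E_a ⊕ E_b = (M1 ⊕ K) ⊕ (M2 ⊕ K) = M1 ⊕ M2, so the key drops out. Then M2 = (M1 ⊕ M2) ⊕ M1 over the first 12 bytes.
byte 0: (35 ^ 2f) ^ 72 = 1a ^ 72 = 68
byte 1: (ea ^ 9c) ^ 65 = 76 ^ 65 = 13
byte 2: (5c ^ 0e) ^ 70 = 52 ^ 70 = 22
byte 3: (3c ^ 36) ^ 6f = 0a ^ 6f = 65
byte 4: (d3 ^ 64) ^ 72 = b7 ^ 72 = c5
byte 5: (4a ^ 5b) ^ 74 = 11 ^ 74 = 65
byte 6: (df ^ f6) ^ 20 = 29 ^ 20 = 09
byte 7: (10 ^ 68) ^ 46 = 78 ^ 46 = 3e
byte 8: (61 ^ 6c) ^ 72 = 0d ^ 72 = 7f
byte 9: (9e ^ d8) ^ 6f = 46 ^ 6f = 29
byte 10: (d8 ^ 14) ^ 6d = cc ^ 6d = a1
byte 11: (8f ^ e6) ^ 3a = 69 ^ 3a = 53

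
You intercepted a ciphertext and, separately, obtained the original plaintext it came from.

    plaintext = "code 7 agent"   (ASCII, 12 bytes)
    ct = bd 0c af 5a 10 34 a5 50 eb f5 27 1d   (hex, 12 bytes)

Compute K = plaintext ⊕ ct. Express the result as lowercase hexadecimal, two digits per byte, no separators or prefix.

de63cb3f300385318c904969

Since ct = plaintext ⊕ K, XORing both sides with plaintext gives K = plaintext ⊕ ct.
01100011 xor 10111101 = 11011110
01101111 xor 00001100 = 01100011
01100100 xor 10101111 = 11001011
01100101 xor 01011010 = 00111111
00100000 xor 00010000 = 00110000
00110111 xor 00110100 = 00000011
00100000 xor 10100101 = 10000101
01100001 xor 01010000 = 00110001
01100111 xor 11101011 = 10001100
01100101 xor 11110101 = 10010000
01101110 xor 00100111 = 01001001
01110100 xor 00011101 = 01101001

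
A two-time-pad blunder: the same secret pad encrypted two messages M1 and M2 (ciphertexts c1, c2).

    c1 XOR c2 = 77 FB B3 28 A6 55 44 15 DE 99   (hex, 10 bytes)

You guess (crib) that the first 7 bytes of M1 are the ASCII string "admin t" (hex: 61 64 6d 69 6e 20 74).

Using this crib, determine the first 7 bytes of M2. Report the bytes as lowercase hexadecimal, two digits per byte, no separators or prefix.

169fde41c87530

Since c1 ⊕ c2 = M1 ⊕ M2, XORing with the guessed M1 bytes yields the corresponding M2 bytes: M2 = (c1 ⊕ c2) ⊕ M1.
77 ^ 61 = 16
fb ^ 64 = 9f
b3 ^ 6d = de
28 ^ 69 = 41
a6 ^ 6e = c8
55 ^ 20 = 75
44 ^ 74 = 30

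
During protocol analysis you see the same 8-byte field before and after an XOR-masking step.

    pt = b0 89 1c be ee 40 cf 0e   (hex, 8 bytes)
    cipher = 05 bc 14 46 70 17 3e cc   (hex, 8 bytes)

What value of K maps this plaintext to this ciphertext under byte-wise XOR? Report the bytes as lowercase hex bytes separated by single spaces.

b5 35 08 f8 9e 57 f1 c2

Since cipher = pt ⊕ K, XORing both sides with pt gives K = pt ⊕ cipher.
b0 XOR 05 = b5
89 XOR bc = 35
1c XOR 14 = 08
be XOR 46 = f8
ee XOR 70 = 9e
40 XOR 17 = 57
cf XOR 3e = f1
0e XOR cc = c2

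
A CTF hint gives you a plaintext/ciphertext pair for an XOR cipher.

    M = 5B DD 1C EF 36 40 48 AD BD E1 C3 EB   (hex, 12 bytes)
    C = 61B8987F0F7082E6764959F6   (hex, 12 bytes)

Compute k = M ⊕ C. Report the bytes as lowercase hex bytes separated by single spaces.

Since C = M ⊕ k, XORing both sides with M gives k = M ⊕ C.
5b xor 61 = 3a
dd xor b8 = 65
1c xor 98 = 84
ef xor 7f = 90
36 xor 0f = 39
40 xor 70 = 30
48 xor 82 = ca
ad xor e6 = 4b
bd xor 76 = cb
e1 xor 49 = a8
c3 xor 59 = 9a
eb xor f6 = 1d

3a 65 84 90 39 30 ca 4b cb a8 9a 1d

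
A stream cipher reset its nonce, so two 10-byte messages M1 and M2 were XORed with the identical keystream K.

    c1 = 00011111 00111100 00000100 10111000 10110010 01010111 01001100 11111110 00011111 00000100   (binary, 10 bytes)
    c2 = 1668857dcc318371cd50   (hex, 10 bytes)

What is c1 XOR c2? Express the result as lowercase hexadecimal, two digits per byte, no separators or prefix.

c1 ⊕ c2 = (M1 ⊕ K) ⊕ (M2 ⊕ K) = M1 ⊕ M2 — the shared key cancels under XOR.
byte 0: 1f xor 16 = 09
byte 1: 3c xor 68 = 54
byte 2: 04 xor 85 = 81
byte 3: b8 xor 7d = c5
byte 4: b2 xor cc = 7e
byte 5: 57 xor 31 = 66
byte 6: 4c xor 83 = cf
byte 7: fe xor 71 = 8f
byte 8: 1f xor cd = d2
byte 9: 04 xor 50 = 54

095481c57e66cf8fd254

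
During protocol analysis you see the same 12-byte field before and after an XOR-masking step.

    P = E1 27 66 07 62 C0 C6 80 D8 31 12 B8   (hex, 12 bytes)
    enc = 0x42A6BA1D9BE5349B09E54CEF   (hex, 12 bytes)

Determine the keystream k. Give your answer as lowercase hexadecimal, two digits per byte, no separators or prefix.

Since enc = P ⊕ k, XORing both sides with P gives k = P ⊕ enc.
e1 XOR 42 = a3
27 XOR a6 = 81
66 XOR ba = dc
07 XOR 1d = 1a
62 XOR 9b = f9
c0 XOR e5 = 25
c6 XOR 34 = f2
80 XOR 9b = 1b
d8 XOR 09 = d1
31 XOR e5 = d4
12 XOR 4c = 5e
b8 XOR ef = 57

a381dc1af925f21bd1d45e57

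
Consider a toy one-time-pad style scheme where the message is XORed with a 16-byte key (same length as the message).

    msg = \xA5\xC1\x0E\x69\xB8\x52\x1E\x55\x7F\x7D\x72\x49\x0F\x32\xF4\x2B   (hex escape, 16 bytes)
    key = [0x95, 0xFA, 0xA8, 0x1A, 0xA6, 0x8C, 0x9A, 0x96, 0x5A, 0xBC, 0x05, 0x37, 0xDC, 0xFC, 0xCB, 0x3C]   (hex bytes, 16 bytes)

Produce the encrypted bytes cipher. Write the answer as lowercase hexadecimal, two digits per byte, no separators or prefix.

303ba6731ede84c325c1777ed3ce3f17

XOR is its own inverse, so applying the key byte-wise gives the result directly.
a5 XOR 95 = 30
c1 XOR fa = 3b
0e XOR a8 = a6
69 XOR 1a = 73
b8 XOR a6 = 1e
52 XOR 8c = de
1e XOR 9a = 84
55 XOR 96 = c3
7f XOR 5a = 25
7d XOR bc = c1
72 XOR 05 = 77
49 XOR 37 = 7e
0f XOR dc = d3
32 XOR fc = ce
f4 XOR cb = 3f
2b XOR 3c = 17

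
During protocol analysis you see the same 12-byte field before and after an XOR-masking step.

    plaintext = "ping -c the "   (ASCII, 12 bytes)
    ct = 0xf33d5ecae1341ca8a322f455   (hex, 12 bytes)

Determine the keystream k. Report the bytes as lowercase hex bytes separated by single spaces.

Since ct = plaintext ⊕ k, XORing both sides with plaintext gives k = plaintext ⊕ ct.
70 ⊕ f3 = 83
69 ⊕ 3d = 54
6e ⊕ 5e = 30
67 ⊕ ca = ad
20 ⊕ e1 = c1
2d ⊕ 34 = 19
63 ⊕ 1c = 7f
20 ⊕ a8 = 88
74 ⊕ a3 = d7
68 ⊕ 22 = 4a
65 ⊕ f4 = 91
20 ⊕ 55 = 75

83 54 30 ad c1 19 7f 88 d7 4a 91 75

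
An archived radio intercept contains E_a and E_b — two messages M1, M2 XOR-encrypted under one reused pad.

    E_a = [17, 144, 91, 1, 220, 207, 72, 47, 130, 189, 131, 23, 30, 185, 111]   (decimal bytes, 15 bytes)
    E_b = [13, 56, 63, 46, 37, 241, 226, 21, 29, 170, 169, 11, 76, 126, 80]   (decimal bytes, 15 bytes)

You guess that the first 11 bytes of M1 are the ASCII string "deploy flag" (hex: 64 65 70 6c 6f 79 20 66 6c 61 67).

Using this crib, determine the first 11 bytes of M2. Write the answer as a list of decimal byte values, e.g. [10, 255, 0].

First, E_a ⊕ E_b = (M1 ⊕ K) ⊕ (M2 ⊕ K) = M1 ⊕ M2, so the key drops out. Then M2 = (M1 ⊕ M2) ⊕ M1 over the first 11 bytes.
byte 0: (11 XOR 0d) XOR 64 = 1c XOR 64 = 78
byte 1: (90 XOR 38) XOR 65 = a8 XOR 65 = cd
byte 2: (5b XOR 3f) XOR 70 = 64 XOR 70 = 14
byte 3: (01 XOR 2e) XOR 6c = 2f XOR 6c = 43
byte 4: (dc XOR 25) XOR 6f = f9 XOR 6f = 96
byte 5: (cf XOR f1) XOR 79 = 3e XOR 79 = 47
byte 6: (48 XOR e2) XOR 20 = aa XOR 20 = 8a
byte 7: (2f XOR 15) XOR 66 = 3a XOR 66 = 5c
byte 8: (82 XOR 1d) XOR 6c = 9f XOR 6c = f3
byte 9: (bd XOR aa) XOR 61 = 17 XOR 61 = 76
byte 10: (83 XOR a9) XOR 67 = 2a XOR 67 = 4d

[120, 205, 20, 67, 150, 71, 138, 92, 243, 118, 77]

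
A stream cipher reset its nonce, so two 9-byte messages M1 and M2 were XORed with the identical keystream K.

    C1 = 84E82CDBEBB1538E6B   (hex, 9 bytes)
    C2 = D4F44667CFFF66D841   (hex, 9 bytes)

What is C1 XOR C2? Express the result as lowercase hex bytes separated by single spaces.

C1 ⊕ C2 = (M1 ⊕ K) ⊕ (M2 ⊕ K) = M1 ⊕ M2 — the shared key cancels under XOR.
byte 0: 84 XOR d4 = 50
byte 1: e8 XOR f4 = 1c
byte 2: 2c XOR 46 = 6a
byte 3: db XOR 67 = bc
byte 4: eb XOR cf = 24
byte 5: b1 XOR ff = 4e
byte 6: 53 XOR 66 = 35
byte 7: 8e XOR d8 = 56
byte 8: 6b XOR 41 = 2a

50 1c 6a bc 24 4e 35 56 2a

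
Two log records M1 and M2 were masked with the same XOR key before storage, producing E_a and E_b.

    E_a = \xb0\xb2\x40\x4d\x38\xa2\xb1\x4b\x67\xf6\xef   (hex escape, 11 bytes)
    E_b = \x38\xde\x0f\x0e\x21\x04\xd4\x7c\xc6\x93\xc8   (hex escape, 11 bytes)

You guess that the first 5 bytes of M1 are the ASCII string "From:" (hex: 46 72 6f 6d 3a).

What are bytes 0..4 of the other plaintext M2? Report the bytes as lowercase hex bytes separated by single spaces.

ce 1e 20 2e 23

First, E_a ⊕ E_b = (M1 ⊕ K) ⊕ (M2 ⊕ K) = M1 ⊕ M2, so the key drops out. Then M2 = (M1 ⊕ M2) ⊕ M1 over the first 5 bytes.
byte 0: (b0 ⊕ 38) ⊕ 46 = 88 ⊕ 46 = ce
byte 1: (b2 ⊕ de) ⊕ 72 = 6c ⊕ 72 = 1e
byte 2: (40 ⊕ 0f) ⊕ 6f = 4f ⊕ 6f = 20
byte 3: (4d ⊕ 0e) ⊕ 6d = 43 ⊕ 6d = 2e
byte 4: (38 ⊕ 21) ⊕ 3a = 19 ⊕ 3a = 23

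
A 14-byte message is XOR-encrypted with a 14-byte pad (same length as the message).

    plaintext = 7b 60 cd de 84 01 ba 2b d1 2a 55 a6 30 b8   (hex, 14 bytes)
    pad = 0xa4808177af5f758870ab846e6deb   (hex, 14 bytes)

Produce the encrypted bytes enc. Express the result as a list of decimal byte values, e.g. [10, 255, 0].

[223, 224, 76, 169, 43, 94, 207, 163, 161, 129, 209, 200, 93, 83]

XOR is its own inverse, so applying the key byte-wise gives the result directly.
byte 0: 01111011 XOR 10100100 = 11011111
byte 1: 01100000 XOR 10000000 = 11100000
byte 2: 11001101 XOR 10000001 = 01001100
byte 3: 11011110 XOR 01110111 = 10101001
byte 4: 10000100 XOR 10101111 = 00101011
byte 5: 00000001 XOR 01011111 = 01011110
byte 6: 10111010 XOR 01110101 = 11001111
byte 7: 00101011 XOR 10001000 = 10100011
byte 8: 11010001 XOR 01110000 = 10100001
byte 9: 00101010 XOR 10101011 = 10000001
byte 10: 01010101 XOR 10000100 = 11010001
byte 11: 10100110 XOR 01101110 = 11001000
byte 12: 00110000 XOR 01101101 = 01011101
byte 13: 10111000 XOR 11101011 = 01010011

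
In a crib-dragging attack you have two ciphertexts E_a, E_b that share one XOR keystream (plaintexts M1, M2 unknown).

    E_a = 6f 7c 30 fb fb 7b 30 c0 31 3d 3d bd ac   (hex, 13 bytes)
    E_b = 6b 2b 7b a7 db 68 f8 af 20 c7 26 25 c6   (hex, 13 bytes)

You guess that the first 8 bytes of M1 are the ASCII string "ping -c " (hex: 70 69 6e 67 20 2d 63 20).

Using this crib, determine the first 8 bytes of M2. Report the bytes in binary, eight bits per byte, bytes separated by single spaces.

First, E_a ⊕ E_b = (M1 ⊕ K) ⊕ (M2 ⊕ K) = M1 ⊕ M2, so the key drops out. Then M2 = (M1 ⊕ M2) ⊕ M1 over the first 8 bytes.
byte 0: (6f ^ 6b) ^ 70 = 04 ^ 70 = 74
byte 1: (7c ^ 2b) ^ 69 = 57 ^ 69 = 3e
byte 2: (30 ^ 7b) ^ 6e = 4b ^ 6e = 25
byte 3: (fb ^ a7) ^ 67 = 5c ^ 67 = 3b
byte 4: (fb ^ db) ^ 20 = 20 ^ 20 = 00
byte 5: (7b ^ 68) ^ 2d = 13 ^ 2d = 3e
byte 6: (30 ^ f8) ^ 63 = c8 ^ 63 = ab
byte 7: (c0 ^ af) ^ 20 = 6f ^ 20 = 4f

01110100 00111110 00100101 00111011 00000000 00111110 10101011 01001111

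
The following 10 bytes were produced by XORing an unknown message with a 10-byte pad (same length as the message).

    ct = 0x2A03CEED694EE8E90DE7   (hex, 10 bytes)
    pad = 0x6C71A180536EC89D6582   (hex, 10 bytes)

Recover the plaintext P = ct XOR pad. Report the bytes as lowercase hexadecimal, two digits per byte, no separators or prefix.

46726f6d3a2020746865

2a XOR 6c = 46
03 XOR 71 = 72
ce XOR a1 = 6f
ed XOR 80 = 6d
69 XOR 53 = 3a
4e XOR 6e = 20
e8 XOR c8 = 20
e9 XOR 9d = 74
0d XOR 65 = 68
e7 XOR 82 = 65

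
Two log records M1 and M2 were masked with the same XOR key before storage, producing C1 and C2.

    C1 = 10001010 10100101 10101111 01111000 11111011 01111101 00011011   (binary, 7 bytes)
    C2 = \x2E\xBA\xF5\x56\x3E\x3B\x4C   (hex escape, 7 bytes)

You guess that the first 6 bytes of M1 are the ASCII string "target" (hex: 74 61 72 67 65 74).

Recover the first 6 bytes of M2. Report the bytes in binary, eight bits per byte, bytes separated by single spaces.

11010000 01111110 00101000 01001001 10100000 00110010

First, C1 ⊕ C2 = (M1 ⊕ K) ⊕ (M2 ⊕ K) = M1 ⊕ M2, so the key drops out. Then M2 = (M1 ⊕ M2) ⊕ M1 over the first 6 bytes.
byte 0: (8a ^ 2e) ^ 74 = a4 ^ 74 = d0
byte 1: (a5 ^ ba) ^ 61 = 1f ^ 61 = 7e
byte 2: (af ^ f5) ^ 72 = 5a ^ 72 = 28
byte 3: (78 ^ 56) ^ 67 = 2e ^ 67 = 49
byte 4: (fb ^ 3e) ^ 65 = c5 ^ 65 = a0
byte 5: (7d ^ 3b) ^ 74 = 46 ^ 74 = 32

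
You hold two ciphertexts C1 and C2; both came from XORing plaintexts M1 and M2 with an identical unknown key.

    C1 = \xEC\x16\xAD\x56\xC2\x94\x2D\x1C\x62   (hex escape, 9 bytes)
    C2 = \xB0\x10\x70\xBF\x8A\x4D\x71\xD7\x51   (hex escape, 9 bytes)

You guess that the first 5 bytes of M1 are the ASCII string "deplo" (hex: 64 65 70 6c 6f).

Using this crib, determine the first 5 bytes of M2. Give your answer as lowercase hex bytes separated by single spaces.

First, C1 ⊕ C2 = (M1 ⊕ K) ⊕ (M2 ⊕ K) = M1 ⊕ M2, so the key drops out. Then M2 = (M1 ⊕ M2) ⊕ M1 over the first 5 bytes.
byte 0: (ec ^ b0) ^ 64 = 5c ^ 64 = 38
byte 1: (16 ^ 10) ^ 65 = 06 ^ 65 = 63
byte 2: (ad ^ 70) ^ 70 = dd ^ 70 = ad
byte 3: (56 ^ bf) ^ 6c = e9 ^ 6c = 85
byte 4: (c2 ^ 8a) ^ 6f = 48 ^ 6f = 27

38 63 ad 85 27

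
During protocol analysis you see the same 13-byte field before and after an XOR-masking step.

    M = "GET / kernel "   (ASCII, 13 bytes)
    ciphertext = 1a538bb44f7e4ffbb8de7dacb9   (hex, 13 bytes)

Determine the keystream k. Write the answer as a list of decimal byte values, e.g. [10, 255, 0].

Since ciphertext = M ⊕ k, XORing both sides with M gives k = M ⊕ ciphertext.
47 ⊕ 1a = 5d
45 ⊕ 53 = 16
54 ⊕ 8b = df
20 ⊕ b4 = 94
2f ⊕ 4f = 60
20 ⊕ 7e = 5e
6b ⊕ 4f = 24
65 ⊕ fb = 9e
72 ⊕ b8 = ca
6e ⊕ de = b0
65 ⊕ 7d = 18
6c ⊕ ac = c0
20 ⊕ b9 = 99

[93, 22, 223, 148, 96, 94, 36, 158, 202, 176, 24, 192, 153]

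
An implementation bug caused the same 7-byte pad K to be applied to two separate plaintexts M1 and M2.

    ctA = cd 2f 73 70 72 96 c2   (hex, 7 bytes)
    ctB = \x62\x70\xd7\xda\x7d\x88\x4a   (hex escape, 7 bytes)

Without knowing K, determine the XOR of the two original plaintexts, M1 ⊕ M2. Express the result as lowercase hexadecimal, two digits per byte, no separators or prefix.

af5fa4aa0f1e88

ctA ⊕ ctB = (M1 ⊕ K) ⊕ (M2 ⊕ K) = M1 ⊕ M2 — the shared key cancels under XOR.
cd XOR 62 = af
2f XOR 70 = 5f
73 XOR d7 = a4
70 XOR da = aa
72 XOR 7d = 0f
96 XOR 88 = 1e
c2 XOR 4a = 88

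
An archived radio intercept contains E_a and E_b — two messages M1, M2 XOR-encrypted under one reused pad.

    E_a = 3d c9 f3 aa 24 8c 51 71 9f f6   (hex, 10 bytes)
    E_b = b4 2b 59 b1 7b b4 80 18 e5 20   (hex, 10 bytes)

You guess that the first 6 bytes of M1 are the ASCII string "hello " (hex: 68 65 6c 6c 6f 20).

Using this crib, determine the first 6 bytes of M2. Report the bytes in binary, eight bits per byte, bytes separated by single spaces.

11100001 10000111 11000110 01110111 00110000 00011000

First, E_a ⊕ E_b = (M1 ⊕ K) ⊕ (M2 ⊕ K) = M1 ⊕ M2, so the key drops out. Then M2 = (M1 ⊕ M2) ⊕ M1 over the first 6 bytes.
byte 0: (3d ^ b4) ^ 68 = 89 ^ 68 = e1
byte 1: (c9 ^ 2b) ^ 65 = e2 ^ 65 = 87
byte 2: (f3 ^ 59) ^ 6c = aa ^ 6c = c6
byte 3: (aa ^ b1) ^ 6c = 1b ^ 6c = 77
byte 4: (24 ^ 7b) ^ 6f = 5f ^ 6f = 30
byte 5: (8c ^ b4) ^ 20 = 38 ^ 20 = 18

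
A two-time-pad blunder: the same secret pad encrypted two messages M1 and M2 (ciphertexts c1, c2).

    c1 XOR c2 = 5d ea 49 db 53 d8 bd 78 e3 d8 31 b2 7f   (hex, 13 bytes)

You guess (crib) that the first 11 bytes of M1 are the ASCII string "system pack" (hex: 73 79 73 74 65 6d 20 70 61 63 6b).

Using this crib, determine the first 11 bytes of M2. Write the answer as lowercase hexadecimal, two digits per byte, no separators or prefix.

Since c1 ⊕ c2 = M1 ⊕ M2, XORing with the guessed M1 bytes yields the corresponding M2 bytes: M2 = (c1 ⊕ c2) ⊕ M1.
 93 XOR 115 =  46
234 XOR 121 = 147
 73 XOR 115 =  58
219 XOR 116 = 175
 83 XOR 101 =  54
216 XOR 109 = 181
189 XOR  32 = 157
120 XOR 112 =   8
227 XOR  97 = 130
216 XOR  99 = 187
 49 XOR 107 =  90

2e933aaf36b59d0882bb5a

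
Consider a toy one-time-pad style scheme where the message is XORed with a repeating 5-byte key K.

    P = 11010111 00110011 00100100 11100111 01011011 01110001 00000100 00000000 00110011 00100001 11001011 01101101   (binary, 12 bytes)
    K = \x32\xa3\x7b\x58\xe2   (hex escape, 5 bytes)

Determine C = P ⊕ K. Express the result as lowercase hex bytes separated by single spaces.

e5 90 5f bf b9 43 a7 7b 6b c3 f9 ce

The 5-byte key repeats, so the effective keystream is 32 a3 7b 58 e2 32 a3 7b 58 e2 32 a3.
byte 0: d7 xor 32 = e5
byte 1: 33 xor a3 = 90
byte 2: 24 xor 7b = 5f
byte 3: e7 xor 58 = bf
byte 4: 5b xor e2 = b9
byte 5: 71 xor 32 = 43
byte 6: 04 xor a3 = a7
byte 7: 00 xor 7b = 7b
byte 8: 33 xor 58 = 6b
byte 9: 21 xor e2 = c3
byte 10: cb xor 32 = f9
byte 11: 6d xor a3 = ce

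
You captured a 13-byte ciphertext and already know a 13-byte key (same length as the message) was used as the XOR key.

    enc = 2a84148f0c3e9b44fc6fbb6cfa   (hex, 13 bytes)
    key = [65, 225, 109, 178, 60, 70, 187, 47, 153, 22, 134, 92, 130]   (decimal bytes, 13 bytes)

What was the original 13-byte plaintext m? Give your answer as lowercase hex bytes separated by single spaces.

6b 65 79 3d 30 78 20 6b 65 79 3d 30 78

XOR is its own inverse, so applying the key byte-wise gives the result directly.
2a ⊕ 41 = 6b
84 ⊕ e1 = 65
14 ⊕ 6d = 79
8f ⊕ b2 = 3d
0c ⊕ 3c = 30
3e ⊕ 46 = 78
9b ⊕ bb = 20
44 ⊕ 2f = 6b
fc ⊕ 99 = 65
6f ⊕ 16 = 79
bb ⊕ 86 = 3d
6c ⊕ 5c = 30
fa ⊕ 82 = 78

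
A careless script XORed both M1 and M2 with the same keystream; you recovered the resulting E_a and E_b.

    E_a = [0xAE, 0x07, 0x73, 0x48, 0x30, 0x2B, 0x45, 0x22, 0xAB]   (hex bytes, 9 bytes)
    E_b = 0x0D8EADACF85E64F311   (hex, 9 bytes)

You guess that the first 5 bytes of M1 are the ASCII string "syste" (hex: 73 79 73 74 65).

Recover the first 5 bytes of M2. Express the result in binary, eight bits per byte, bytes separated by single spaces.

11010000 11110000 10101101 10010000 10101101

First, E_a ⊕ E_b = (M1 ⊕ K) ⊕ (M2 ⊕ K) = M1 ⊕ M2, so the key drops out. Then M2 = (M1 ⊕ M2) ⊕ M1 over the first 5 bytes.
byte 0: (ae ⊕ 0d) ⊕ 73 = a3 ⊕ 73 = d0
byte 1: (07 ⊕ 8e) ⊕ 79 = 89 ⊕ 79 = f0
byte 2: (73 ⊕ ad) ⊕ 73 = de ⊕ 73 = ad
byte 3: (48 ⊕ ac) ⊕ 74 = e4 ⊕ 74 = 90
byte 4: (30 ⊕ f8) ⊕ 65 = c8 ⊕ 65 = ad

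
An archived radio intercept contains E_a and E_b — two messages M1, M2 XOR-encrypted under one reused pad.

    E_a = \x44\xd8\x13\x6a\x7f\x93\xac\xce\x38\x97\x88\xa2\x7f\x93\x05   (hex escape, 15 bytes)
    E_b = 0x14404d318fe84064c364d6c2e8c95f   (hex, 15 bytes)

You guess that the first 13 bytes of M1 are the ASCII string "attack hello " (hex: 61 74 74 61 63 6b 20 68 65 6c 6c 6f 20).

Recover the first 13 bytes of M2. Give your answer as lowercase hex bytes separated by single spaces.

31 ec 2a 3a 93 10 cc c2 9e 9f 32 0f b7

First, E_a ⊕ E_b = (M1 ⊕ K) ⊕ (M2 ⊕ K) = M1 ⊕ M2, so the key drops out. Then M2 = (M1 ⊕ M2) ⊕ M1 over the first 13 bytes.
byte 0: (44 ⊕ 14) ⊕ 61 = 50 ⊕ 61 = 31
byte 1: (d8 ⊕ 40) ⊕ 74 = 98 ⊕ 74 = ec
byte 2: (13 ⊕ 4d) ⊕ 74 = 5e ⊕ 74 = 2a
byte 3: (6a ⊕ 31) ⊕ 61 = 5b ⊕ 61 = 3a
byte 4: (7f ⊕ 8f) ⊕ 63 = f0 ⊕ 63 = 93
byte 5: (93 ⊕ e8) ⊕ 6b = 7b ⊕ 6b = 10
byte 6: (ac ⊕ 40) ⊕ 20 = ec ⊕ 20 = cc
byte 7: (ce ⊕ 64) ⊕ 68 = aa ⊕ 68 = c2
byte 8: (38 ⊕ c3) ⊕ 65 = fb ⊕ 65 = 9e
byte 9: (97 ⊕ 64) ⊕ 6c = f3 ⊕ 6c = 9f
byte 10: (88 ⊕ d6) ⊕ 6c = 5e ⊕ 6c = 32
byte 11: (a2 ⊕ c2) ⊕ 6f = 60 ⊕ 6f = 0f
byte 12: (7f ⊕ e8) ⊕ 20 = 97 ⊕ 20 = b7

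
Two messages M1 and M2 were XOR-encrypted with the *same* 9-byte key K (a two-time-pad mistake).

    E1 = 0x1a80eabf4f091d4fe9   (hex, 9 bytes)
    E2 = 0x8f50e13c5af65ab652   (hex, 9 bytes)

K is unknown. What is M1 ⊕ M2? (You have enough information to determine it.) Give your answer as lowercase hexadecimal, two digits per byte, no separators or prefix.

E1 ⊕ E2 = (M1 ⊕ K) ⊕ (M2 ⊕ K) = M1 ⊕ M2 — the shared key cancels under XOR.
00011010 XOR 10001111 = 10010101
10000000 XOR 01010000 = 11010000
11101010 XOR 11100001 = 00001011
10111111 XOR 00111100 = 10000011
01001111 XOR 01011010 = 00010101
00001001 XOR 11110110 = 11111111
00011101 XOR 01011010 = 01000111
01001111 XOR 10110110 = 11111001
11101001 XOR 01010010 = 10111011

95d00b8315ff47f9bb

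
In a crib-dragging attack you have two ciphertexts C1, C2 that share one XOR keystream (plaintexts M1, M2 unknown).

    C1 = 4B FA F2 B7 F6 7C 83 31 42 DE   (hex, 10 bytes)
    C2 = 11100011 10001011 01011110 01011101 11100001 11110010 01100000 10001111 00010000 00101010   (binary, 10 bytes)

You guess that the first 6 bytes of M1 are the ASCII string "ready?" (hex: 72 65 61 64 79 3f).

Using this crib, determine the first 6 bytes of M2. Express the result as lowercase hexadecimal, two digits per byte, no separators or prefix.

First, C1 ⊕ C2 = (M1 ⊕ K) ⊕ (M2 ⊕ K) = M1 ⊕ M2, so the key drops out. Then M2 = (M1 ⊕ M2) ⊕ M1 over the first 6 bytes.
byte 0: (4b ⊕ e3) ⊕ 72 = a8 ⊕ 72 = da
byte 1: (fa ⊕ 8b) ⊕ 65 = 71 ⊕ 65 = 14
byte 2: (f2 ⊕ 5e) ⊕ 61 = ac ⊕ 61 = cd
byte 3: (b7 ⊕ 5d) ⊕ 64 = ea ⊕ 64 = 8e
byte 4: (f6 ⊕ e1) ⊕ 79 = 17 ⊕ 79 = 6e
byte 5: (7c ⊕ f2) ⊕ 3f = 8e ⊕ 3f = b1

da14cd8e6eb1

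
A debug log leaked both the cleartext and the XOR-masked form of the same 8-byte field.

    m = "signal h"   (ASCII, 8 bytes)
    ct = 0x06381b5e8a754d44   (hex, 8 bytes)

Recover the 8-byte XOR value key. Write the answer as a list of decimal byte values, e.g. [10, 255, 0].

Since ct = m ⊕ key, XORing both sides with m gives key = m ⊕ ct.
byte 0: 115 ⊕   6 = 117
byte 1: 105 ⊕  56 =  81
byte 2: 103 ⊕  27 = 124
byte 3: 110 ⊕  94 =  48
byte 4:  97 ⊕ 138 = 235
byte 5: 108 ⊕ 117 =  25
byte 6:  32 ⊕  77 = 109
byte 7: 104 ⊕  68 =  44

[117, 81, 124, 48, 235, 25, 109, 44]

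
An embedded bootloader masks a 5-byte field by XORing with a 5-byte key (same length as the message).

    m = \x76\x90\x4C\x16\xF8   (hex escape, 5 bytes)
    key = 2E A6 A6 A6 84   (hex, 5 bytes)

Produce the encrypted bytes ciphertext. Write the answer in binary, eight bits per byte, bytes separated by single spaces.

01011000 00110110 11101010 10110000 01111100

118 XOR  46 =  88
144 XOR 166 =  54
 76 XOR 166 = 234
 22 XOR 166 = 176
248 XOR 132 = 124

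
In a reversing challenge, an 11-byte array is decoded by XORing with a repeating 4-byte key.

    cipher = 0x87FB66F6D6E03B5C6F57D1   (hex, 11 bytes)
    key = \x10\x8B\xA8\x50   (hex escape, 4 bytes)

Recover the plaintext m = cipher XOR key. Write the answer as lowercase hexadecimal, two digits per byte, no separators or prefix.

9770cea6c66b930c7fdc79

The 4-byte key repeats, so the effective keystream is 10 8b a8 50 10 8b a8 50 10 8b a8.
byte 0: 87 ^ 10 = 97
byte 1: fb ^ 8b = 70
byte 2: 66 ^ a8 = ce
byte 3: f6 ^ 50 = a6
byte 4: d6 ^ 10 = c6
byte 5: e0 ^ 8b = 6b
byte 6: 3b ^ a8 = 93
byte 7: 5c ^ 50 = 0c
byte 8: 6f ^ 10 = 7f
byte 9: 57 ^ 8b = dc
byte 10: d1 ^ a8 = 79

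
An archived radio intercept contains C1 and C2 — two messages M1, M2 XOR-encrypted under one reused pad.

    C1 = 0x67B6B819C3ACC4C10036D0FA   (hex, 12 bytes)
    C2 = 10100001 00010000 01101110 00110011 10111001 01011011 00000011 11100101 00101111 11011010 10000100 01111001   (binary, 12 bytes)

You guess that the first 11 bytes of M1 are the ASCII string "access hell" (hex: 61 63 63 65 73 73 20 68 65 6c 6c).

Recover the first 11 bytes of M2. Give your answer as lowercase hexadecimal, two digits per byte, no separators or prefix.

First, C1 ⊕ C2 = (M1 ⊕ K) ⊕ (M2 ⊕ K) = M1 ⊕ M2, so the key drops out. Then M2 = (M1 ⊕ M2) ⊕ M1 over the first 11 bytes.
byte 0: (67 XOR a1) XOR 61 = c6 XOR 61 = a7
byte 1: (b6 XOR 10) XOR 63 = a6 XOR 63 = c5
byte 2: (b8 XOR 6e) XOR 63 = d6 XOR 63 = b5
byte 3: (19 XOR 33) XOR 65 = 2a XOR 65 = 4f
byte 4: (c3 XOR b9) XOR 73 = 7a XOR 73 = 09
byte 5: (ac XOR 5b) XOR 73 = f7 XOR 73 = 84
byte 6: (c4 XOR 03) XOR 20 = c7 XOR 20 = e7
byte 7: (c1 XOR e5) XOR 68 = 24 XOR 68 = 4c
byte 8: (00 XOR 2f) XOR 65 = 2f XOR 65 = 4a
byte 9: (36 XOR da) XOR 6c = ec XOR 6c = 80
byte 10: (d0 XOR 84) XOR 6c = 54 XOR 6c = 38

a7c5b54f0984e74c4a8038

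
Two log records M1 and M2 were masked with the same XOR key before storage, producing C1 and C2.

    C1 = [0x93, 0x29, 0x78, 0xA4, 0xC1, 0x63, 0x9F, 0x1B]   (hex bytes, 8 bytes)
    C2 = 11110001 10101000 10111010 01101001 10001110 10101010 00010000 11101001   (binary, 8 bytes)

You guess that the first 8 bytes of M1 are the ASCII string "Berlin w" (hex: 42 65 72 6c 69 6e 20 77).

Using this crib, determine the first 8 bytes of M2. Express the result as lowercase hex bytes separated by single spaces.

First, C1 ⊕ C2 = (M1 ⊕ K) ⊕ (M2 ⊕ K) = M1 ⊕ M2, so the key drops out. Then M2 = (M1 ⊕ M2) ⊕ M1 over the first 8 bytes.
byte 0: (93 ⊕ f1) ⊕ 42 = 62 ⊕ 42 = 20
byte 1: (29 ⊕ a8) ⊕ 65 = 81 ⊕ 65 = e4
byte 2: (78 ⊕ ba) ⊕ 72 = c2 ⊕ 72 = b0
byte 3: (a4 ⊕ 69) ⊕ 6c = cd ⊕ 6c = a1
byte 4: (c1 ⊕ 8e) ⊕ 69 = 4f ⊕ 69 = 26
byte 5: (63 ⊕ aa) ⊕ 6e = c9 ⊕ 6e = a7
byte 6: (9f ⊕ 10) ⊕ 20 = 8f ⊕ 20 = af
byte 7: (1b ⊕ e9) ⊕ 77 = f2 ⊕ 77 = 85

20 e4 b0 a1 26 a7 af 85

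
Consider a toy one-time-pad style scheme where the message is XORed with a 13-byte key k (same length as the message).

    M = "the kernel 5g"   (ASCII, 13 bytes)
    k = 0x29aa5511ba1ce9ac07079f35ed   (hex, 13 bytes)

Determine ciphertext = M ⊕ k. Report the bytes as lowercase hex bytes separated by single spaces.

XOR is its own inverse, so applying the key byte-wise gives the result directly.
116 xor  41 =  93
104 xor 170 = 194
101 xor  85 =  48
 32 xor  17 =  49
107 xor 186 = 209
101 xor  28 = 121
114 xor 233 = 155
110 xor 172 = 194
101 xor   7 =  98
108 xor   7 = 107
 32 xor 159 = 191
 53 xor  53 =   0
103 xor 237 = 138

5d c2 30 31 d1 79 9b c2 62 6b bf 00 8a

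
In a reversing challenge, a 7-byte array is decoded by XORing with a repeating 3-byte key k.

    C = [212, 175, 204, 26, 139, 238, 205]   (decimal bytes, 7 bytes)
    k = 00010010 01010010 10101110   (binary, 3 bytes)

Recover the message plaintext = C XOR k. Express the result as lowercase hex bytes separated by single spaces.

c6 fd 62 08 d9 40 df

The 3-byte key repeats, so the effective keystream is 12 52 ae 12 52 ae 12.
byte 0: d4 ⊕ 12 = c6
byte 1: af ⊕ 52 = fd
byte 2: cc ⊕ ae = 62
byte 3: 1a ⊕ 12 = 08
byte 4: 8b ⊕ 52 = d9
byte 5: ee ⊕ ae = 40
byte 6: cd ⊕ 12 = df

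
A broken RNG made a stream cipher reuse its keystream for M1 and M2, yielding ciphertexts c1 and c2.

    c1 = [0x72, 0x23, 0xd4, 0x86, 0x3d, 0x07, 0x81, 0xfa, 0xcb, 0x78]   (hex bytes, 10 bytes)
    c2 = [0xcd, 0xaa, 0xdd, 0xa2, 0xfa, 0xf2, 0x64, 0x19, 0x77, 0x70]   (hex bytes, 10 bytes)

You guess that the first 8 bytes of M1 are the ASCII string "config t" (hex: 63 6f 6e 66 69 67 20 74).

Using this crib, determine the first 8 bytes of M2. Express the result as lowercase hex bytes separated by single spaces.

First, c1 ⊕ c2 = (M1 ⊕ K) ⊕ (M2 ⊕ K) = M1 ⊕ M2, so the key drops out. Then M2 = (M1 ⊕ M2) ⊕ M1 over the first 8 bytes.
byte 0: (72 ⊕ cd) ⊕ 63 = bf ⊕ 63 = dc
byte 1: (23 ⊕ aa) ⊕ 6f = 89 ⊕ 6f = e6
byte 2: (d4 ⊕ dd) ⊕ 6e = 09 ⊕ 6e = 67
byte 3: (86 ⊕ a2) ⊕ 66 = 24 ⊕ 66 = 42
byte 4: (3d ⊕ fa) ⊕ 69 = c7 ⊕ 69 = ae
byte 5: (07 ⊕ f2) ⊕ 67 = f5 ⊕ 67 = 92
byte 6: (81 ⊕ 64) ⊕ 20 = e5 ⊕ 20 = c5
byte 7: (fa ⊕ 19) ⊕ 74 = e3 ⊕ 74 = 97

dc e6 67 42 ae 92 c5 97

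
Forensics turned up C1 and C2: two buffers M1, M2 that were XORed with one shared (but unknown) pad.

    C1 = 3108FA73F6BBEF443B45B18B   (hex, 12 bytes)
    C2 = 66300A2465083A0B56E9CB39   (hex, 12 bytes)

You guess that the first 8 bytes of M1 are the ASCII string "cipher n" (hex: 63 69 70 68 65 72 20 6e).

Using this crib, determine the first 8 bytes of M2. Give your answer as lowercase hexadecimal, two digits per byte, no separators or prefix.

First, C1 ⊕ C2 = (M1 ⊕ K) ⊕ (M2 ⊕ K) = M1 ⊕ M2, so the key drops out. Then M2 = (M1 ⊕ M2) ⊕ M1 over the first 8 bytes.
byte 0: (31 xor 66) xor 63 = 57 xor 63 = 34
byte 1: (08 xor 30) xor 69 = 38 xor 69 = 51
byte 2: (fa xor 0a) xor 70 = f0 xor 70 = 80
byte 3: (73 xor 24) xor 68 = 57 xor 68 = 3f
byte 4: (f6 xor 65) xor 65 = 93 xor 65 = f6
byte 5: (bb xor 08) xor 72 = b3 xor 72 = c1
byte 6: (ef xor 3a) xor 20 = d5 xor 20 = f5
byte 7: (44 xor 0b) xor 6e = 4f xor 6e = 21

3451803ff6c1f521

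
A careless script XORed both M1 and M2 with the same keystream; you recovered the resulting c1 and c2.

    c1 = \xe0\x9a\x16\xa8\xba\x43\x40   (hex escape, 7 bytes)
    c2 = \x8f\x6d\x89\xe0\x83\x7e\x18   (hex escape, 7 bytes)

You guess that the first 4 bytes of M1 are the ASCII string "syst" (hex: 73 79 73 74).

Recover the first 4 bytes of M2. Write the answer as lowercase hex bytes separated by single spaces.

First, c1 ⊕ c2 = (M1 ⊕ K) ⊕ (M2 ⊕ K) = M1 ⊕ M2, so the key drops out. Then M2 = (M1 ⊕ M2) ⊕ M1 over the first 4 bytes.
byte 0: (e0 XOR 8f) XOR 73 = 6f XOR 73 = 1c
byte 1: (9a XOR 6d) XOR 79 = f7 XOR 79 = 8e
byte 2: (16 XOR 89) XOR 73 = 9f XOR 73 = ec
byte 3: (a8 XOR e0) XOR 74 = 48 XOR 74 = 3c

1c 8e ec 3c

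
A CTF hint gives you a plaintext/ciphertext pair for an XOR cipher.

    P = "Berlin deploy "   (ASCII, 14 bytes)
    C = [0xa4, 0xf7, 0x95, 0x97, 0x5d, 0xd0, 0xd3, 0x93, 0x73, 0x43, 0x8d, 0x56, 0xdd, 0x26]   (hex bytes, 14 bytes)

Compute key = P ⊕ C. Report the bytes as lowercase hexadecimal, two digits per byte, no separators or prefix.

e692e7fb34bef3f71633e139a406

Since C = P ⊕ key, XORing both sides with P gives key = P ⊕ C.
42 xor a4 = e6
65 xor f7 = 92
72 xor 95 = e7
6c xor 97 = fb
69 xor 5d = 34
6e xor d0 = be
20 xor d3 = f3
64 xor 93 = f7
65 xor 73 = 16
70 xor 43 = 33
6c xor 8d = e1
6f xor 56 = 39
79 xor dd = a4
20 xor 26 = 06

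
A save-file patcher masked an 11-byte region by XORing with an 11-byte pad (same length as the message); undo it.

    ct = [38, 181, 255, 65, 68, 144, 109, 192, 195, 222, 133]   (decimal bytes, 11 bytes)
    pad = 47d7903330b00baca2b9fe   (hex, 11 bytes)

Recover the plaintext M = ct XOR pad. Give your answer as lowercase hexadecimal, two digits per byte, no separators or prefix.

byte 0: 26 ⊕ 47 = 61
byte 1: b5 ⊕ d7 = 62
byte 2: ff ⊕ 90 = 6f
byte 3: 41 ⊕ 33 = 72
byte 4: 44 ⊕ 30 = 74
byte 5: 90 ⊕ b0 = 20
byte 6: 6d ⊕ 0b = 66
byte 7: c0 ⊕ ac = 6c
byte 8: c3 ⊕ a2 = 61
byte 9: de ⊕ b9 = 67
byte 10: 85 ⊕ fe = 7b

61626f727420666c61677b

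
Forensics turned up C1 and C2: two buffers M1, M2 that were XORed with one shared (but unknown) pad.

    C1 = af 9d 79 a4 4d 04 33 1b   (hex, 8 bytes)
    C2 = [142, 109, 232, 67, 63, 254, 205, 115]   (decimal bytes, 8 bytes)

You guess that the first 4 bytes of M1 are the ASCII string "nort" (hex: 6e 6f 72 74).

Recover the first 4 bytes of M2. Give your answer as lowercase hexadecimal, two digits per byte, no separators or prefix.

First, C1 ⊕ C2 = (M1 ⊕ K) ⊕ (M2 ⊕ K) = M1 ⊕ M2, so the key drops out. Then M2 = (M1 ⊕ M2) ⊕ M1 over the first 4 bytes.
byte 0: (af ^ 8e) ^ 6e = 21 ^ 6e = 4f
byte 1: (9d ^ 6d) ^ 6f = f0 ^ 6f = 9f
byte 2: (79 ^ e8) ^ 72 = 91 ^ 72 = e3
byte 3: (a4 ^ 43) ^ 74 = e7 ^ 74 = 93

4f9fe393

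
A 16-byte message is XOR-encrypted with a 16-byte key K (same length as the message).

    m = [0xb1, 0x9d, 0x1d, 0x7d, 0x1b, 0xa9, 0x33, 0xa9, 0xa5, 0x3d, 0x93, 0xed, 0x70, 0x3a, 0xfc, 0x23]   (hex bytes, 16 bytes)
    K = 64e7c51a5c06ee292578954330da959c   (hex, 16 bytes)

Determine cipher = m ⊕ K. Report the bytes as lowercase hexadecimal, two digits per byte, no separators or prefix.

d57ad86747afdd80804506ae40e069bf

b1 ^ 64 = d5
9d ^ e7 = 7a
1d ^ c5 = d8
7d ^ 1a = 67
1b ^ 5c = 47
a9 ^ 06 = af
33 ^ ee = dd
a9 ^ 29 = 80
a5 ^ 25 = 80
3d ^ 78 = 45
93 ^ 95 = 06
ed ^ 43 = ae
70 ^ 30 = 40
3a ^ da = e0
fc ^ 95 = 69
23 ^ 9c = bf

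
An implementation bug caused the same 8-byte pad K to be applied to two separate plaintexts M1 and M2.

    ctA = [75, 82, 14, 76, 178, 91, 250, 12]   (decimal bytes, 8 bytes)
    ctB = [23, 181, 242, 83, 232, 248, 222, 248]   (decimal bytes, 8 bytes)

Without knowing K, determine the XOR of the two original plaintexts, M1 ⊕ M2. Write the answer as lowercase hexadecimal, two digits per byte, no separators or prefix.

ctA ⊕ ctB = (M1 ⊕ K) ⊕ (M2 ⊕ K) = M1 ⊕ M2 — the shared key cancels under XOR.
01001011 ^ 00010111 = 01011100
01010010 ^ 10110101 = 11100111
00001110 ^ 11110010 = 11111100
01001100 ^ 01010011 = 00011111
10110010 ^ 11101000 = 01011010
01011011 ^ 11111000 = 10100011
11111010 ^ 11011110 = 00100100
00001100 ^ 11111000 = 11110100

5ce7fc1f5aa324f4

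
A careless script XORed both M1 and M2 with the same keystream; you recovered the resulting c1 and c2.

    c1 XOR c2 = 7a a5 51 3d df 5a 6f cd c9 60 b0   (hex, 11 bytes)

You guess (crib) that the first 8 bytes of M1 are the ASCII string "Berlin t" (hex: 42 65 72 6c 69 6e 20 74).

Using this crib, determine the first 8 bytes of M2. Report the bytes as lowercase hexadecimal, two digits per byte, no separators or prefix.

Since c1 ⊕ c2 = M1 ⊕ M2, XORing with the guessed M1 bytes yields the corresponding M2 bytes: M2 = (c1 ⊕ c2) ⊕ M1.
7a xor 42 = 38
a5 xor 65 = c0
51 xor 72 = 23
3d xor 6c = 51
df xor 69 = b6
5a xor 6e = 34
6f xor 20 = 4f
cd xor 74 = b9

38c02351b6344fb9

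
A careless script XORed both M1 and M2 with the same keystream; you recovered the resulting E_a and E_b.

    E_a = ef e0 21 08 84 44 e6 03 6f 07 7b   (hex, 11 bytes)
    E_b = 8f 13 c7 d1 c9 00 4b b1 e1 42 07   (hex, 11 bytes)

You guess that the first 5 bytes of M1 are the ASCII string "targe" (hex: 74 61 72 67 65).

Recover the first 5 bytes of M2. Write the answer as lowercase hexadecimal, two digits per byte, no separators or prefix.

149294be28

First, E_a ⊕ E_b = (M1 ⊕ K) ⊕ (M2 ⊕ K) = M1 ⊕ M2, so the key drops out. Then M2 = (M1 ⊕ M2) ⊕ M1 over the first 5 bytes.
byte 0: (ef XOR 8f) XOR 74 = 60 XOR 74 = 14
byte 1: (e0 XOR 13) XOR 61 = f3 XOR 61 = 92
byte 2: (21 XOR c7) XOR 72 = e6 XOR 72 = 94
byte 3: (08 XOR d1) XOR 67 = d9 XOR 67 = be
byte 4: (84 XOR c9) XOR 65 = 4d XOR 65 = 28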